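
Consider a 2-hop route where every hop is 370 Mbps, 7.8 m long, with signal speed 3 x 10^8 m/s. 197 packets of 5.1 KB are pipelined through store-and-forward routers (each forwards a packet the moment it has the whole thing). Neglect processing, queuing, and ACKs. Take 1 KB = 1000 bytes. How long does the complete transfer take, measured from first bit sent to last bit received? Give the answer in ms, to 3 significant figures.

21.8 ms

Per-hop transmission t_tx = L/R = 40800/370000000 = 0.11027 ms.
Per-hop propagation t_prop = 7.8/300000000 = 2.6e-05 ms.
Pipeline fill: first packet needs 2·t_tx to clear all hops; remaining 196 packets each add one t_tx.
Total = (2+197-1)·t_tx + 2·t_prop = 198·0.11027 + 2·2.6e-05 = 21.8 ms.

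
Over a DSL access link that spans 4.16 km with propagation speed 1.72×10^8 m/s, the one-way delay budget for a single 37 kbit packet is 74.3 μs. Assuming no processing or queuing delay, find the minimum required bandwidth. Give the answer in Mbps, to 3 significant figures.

Propagation delay = 4160 / 172000000 = 24.186 μs.
Transmission budget = 74.3 − 24.186 = 50.114 μs.
R ≥ L / t_tx = 37000 bits / 5.0114e-05 s = 738 Mbps.

738 Mbps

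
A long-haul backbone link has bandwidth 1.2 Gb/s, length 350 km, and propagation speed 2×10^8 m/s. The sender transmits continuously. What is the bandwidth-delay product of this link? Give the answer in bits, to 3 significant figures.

2100000 bits

Propagation delay = 350000 / 200000000 = 0.00175 s.
BDP = R × t_prop = 1200000000 × 0.00175 = 2100000 bits.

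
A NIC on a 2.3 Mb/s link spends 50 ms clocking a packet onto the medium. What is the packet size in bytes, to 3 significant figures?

L = R × t_tx = 2300000 b/s × 0.05 s = 115000 bits.
In bytes: 115000 / 8 = 14400 bytes.

14400 bytes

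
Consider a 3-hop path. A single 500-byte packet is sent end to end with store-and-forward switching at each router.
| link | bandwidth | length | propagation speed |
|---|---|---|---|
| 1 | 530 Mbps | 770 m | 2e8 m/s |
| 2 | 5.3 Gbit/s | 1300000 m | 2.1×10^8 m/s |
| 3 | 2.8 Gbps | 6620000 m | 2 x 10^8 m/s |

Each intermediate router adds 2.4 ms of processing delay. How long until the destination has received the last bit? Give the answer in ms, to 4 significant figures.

44.10 ms

L = 500 × 8 = 4000 bits.
Transmission delays (L/R per hop): 0.00754717, 0.000754717, 0.00142857 ms; sum = 0.00973046 ms.
Propagation delays (d/s per hop): 0.00385, 6.19048, 33.1 ms; sum = 39.2943 ms.
Processing at 2 router(s): 2 × 2.4 ms = 4.8 ms.
End-to-end = 44.10 ms.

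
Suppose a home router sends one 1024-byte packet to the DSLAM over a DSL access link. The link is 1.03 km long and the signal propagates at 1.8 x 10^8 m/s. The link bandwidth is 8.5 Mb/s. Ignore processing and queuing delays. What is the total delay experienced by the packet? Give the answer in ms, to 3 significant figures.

0.969 ms

L = 1024 × 8 = 8192 bits.
Transmission delay = L/R = 8192 / 8500000 = 0.963765 ms.
Propagation delay = d/s = 1030 m / 180000000 m/s = 0.00572222 ms.
Total = 0.969 ms.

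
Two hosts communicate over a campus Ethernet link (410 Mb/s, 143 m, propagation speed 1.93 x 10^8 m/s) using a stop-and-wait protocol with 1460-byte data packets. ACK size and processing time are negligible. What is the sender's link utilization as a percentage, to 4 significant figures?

95.06 %

t_tx = L/R = 11680/410000000 = 2.84878e-05 s.
t_prop = 143/193000000 = 7.40933e-07 s; RTT = 1.48187e-06 s.
Cycle = t_tx + RTT = 2.99697e-05 s.
Utilization = t_tx / cycle = 2.84878e-05/2.99697e-05 = 95.06 %.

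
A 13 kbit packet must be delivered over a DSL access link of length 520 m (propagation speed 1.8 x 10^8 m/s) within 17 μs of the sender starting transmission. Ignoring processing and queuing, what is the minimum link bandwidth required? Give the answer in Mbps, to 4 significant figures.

Propagation delay = 520 / 180000000 = 2.88889 μs.
Transmission budget = 17 − 2.88889 = 14.1111 μs.
R ≥ L / t_tx = 13000 bits / 1.41111e-05 s = 921.3 Mbps.

921.3 Mbps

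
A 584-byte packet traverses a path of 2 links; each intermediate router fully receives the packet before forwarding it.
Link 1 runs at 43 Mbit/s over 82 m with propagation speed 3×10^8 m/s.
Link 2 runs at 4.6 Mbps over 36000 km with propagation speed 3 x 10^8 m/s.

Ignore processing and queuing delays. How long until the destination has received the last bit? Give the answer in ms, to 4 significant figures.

L = 584 × 8 = 4672 bits.
Transmission delays (L/R per hop): 0.108651, 1.01565 ms; sum = 1.1243 ms.
Propagation delays (d/s per hop): 0.000273333, 120 ms; sum = 120 ms.
End-to-end = 121.1 ms.

121.1 ms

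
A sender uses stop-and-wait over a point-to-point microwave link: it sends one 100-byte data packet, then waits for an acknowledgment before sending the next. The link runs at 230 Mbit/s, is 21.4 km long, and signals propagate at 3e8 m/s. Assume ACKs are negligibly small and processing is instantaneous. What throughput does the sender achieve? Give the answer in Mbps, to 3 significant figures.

5.47 Mbps

t_tx = L/R = 800/230000000 = 3.47826e-06 s.
t_prop = 21400/300000000 = 7.13333e-05 s; RTT = 0.000142667 s.
Cycle = t_tx + RTT = 0.000146145 s.
Throughput = L / cycle = 800 / 0.000146145 = 5.47 Mbps.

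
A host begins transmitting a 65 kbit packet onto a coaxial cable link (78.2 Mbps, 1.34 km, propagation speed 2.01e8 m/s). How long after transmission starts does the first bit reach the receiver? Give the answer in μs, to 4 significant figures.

6.667 μs

First bit experiences only propagation delay: d/s = 1340/2.01e+08 = 6.667 μs.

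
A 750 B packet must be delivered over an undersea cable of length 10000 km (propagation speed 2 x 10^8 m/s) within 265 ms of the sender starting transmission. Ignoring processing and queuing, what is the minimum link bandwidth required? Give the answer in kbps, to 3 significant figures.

L = 6000 bits.
Propagation delay = 10000000 / 200000000 = 50 ms.
Transmission budget = 265 − 50 = 215 ms.
R ≥ L / t_tx = 6000 bits / 0.215 s = 27.9 kbps.

27.9 kbps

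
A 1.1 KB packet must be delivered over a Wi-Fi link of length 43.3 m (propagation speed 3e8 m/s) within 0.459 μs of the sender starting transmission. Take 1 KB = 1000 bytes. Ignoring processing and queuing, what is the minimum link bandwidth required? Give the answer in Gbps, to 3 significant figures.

L = 8800 bits.
Propagation delay = 43.3 / 300000000 = 0.144333 μs.
Transmission budget = 0.459 − 0.144333 = 0.314667 μs.
R ≥ L / t_tx = 8800 bits / 3.14667e-07 s = 28.0 Gbps.

28.0 Gbps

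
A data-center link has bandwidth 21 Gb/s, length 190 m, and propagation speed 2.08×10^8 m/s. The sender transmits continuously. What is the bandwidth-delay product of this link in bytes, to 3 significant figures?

Propagation delay = 190 / 208000000 = 9.13462e-07 s.
BDP = R × t_prop = 21000000000 × 9.13462e-07 = 19182.7 bits.
In bytes: 19182.7/8 = 2400 bytes.

2400 bytes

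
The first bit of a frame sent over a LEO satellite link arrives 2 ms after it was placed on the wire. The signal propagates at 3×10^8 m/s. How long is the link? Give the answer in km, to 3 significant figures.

d = s × t_prop = 300000000 × 0.002 = 600 km.

600 km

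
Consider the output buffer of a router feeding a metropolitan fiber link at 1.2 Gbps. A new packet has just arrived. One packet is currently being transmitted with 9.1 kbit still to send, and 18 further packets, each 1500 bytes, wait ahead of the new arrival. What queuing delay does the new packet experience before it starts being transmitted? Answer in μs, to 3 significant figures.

Each queued packet: L/R = 12000/1200000000 = 10 μs.
18 queued → 180 μs.
Plus remaining 9100 bits of current packet: 7.58333 μs.
Queuing delay = 188 μs.

188 μs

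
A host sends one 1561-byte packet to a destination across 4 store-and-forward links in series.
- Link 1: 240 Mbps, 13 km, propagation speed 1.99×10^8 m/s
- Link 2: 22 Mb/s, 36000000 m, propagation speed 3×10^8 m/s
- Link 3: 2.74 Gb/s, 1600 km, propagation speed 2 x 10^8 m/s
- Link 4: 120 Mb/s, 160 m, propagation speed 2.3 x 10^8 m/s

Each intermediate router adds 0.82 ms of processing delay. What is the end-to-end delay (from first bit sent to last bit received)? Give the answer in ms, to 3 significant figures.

131 ms

L = 1561 × 8 = 12488 bits.
Transmission delays (L/R per hop): 0.0520333, 0.567636, 0.00455766, 0.104067 ms; sum = 0.728294 ms.
Propagation delays (d/s per hop): 0.0653266, 120, 8, 0.000695652 ms; sum = 128.066 ms.
Processing at 3 router(s): 3 × 0.82 ms = 2.46 ms.
End-to-end = 131 ms.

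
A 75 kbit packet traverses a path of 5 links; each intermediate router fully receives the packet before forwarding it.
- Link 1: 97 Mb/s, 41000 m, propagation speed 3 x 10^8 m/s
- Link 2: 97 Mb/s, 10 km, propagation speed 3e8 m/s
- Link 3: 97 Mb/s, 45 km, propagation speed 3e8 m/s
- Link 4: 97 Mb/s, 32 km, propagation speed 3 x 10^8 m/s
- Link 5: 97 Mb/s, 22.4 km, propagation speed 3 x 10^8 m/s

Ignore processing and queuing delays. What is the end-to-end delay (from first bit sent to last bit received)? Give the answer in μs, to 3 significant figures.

4370 μs

L = 75000 bits.
Transmission delay per hop = L/R = 75000/97000000 = 773.196 μs; 5 hops → 3865.98 μs.
Propagation delays (d/s per hop): 136.667, 33.3333, 150, 106.667, 74.6667 μs; sum = 501.333 μs.
End-to-end = 4370 μs.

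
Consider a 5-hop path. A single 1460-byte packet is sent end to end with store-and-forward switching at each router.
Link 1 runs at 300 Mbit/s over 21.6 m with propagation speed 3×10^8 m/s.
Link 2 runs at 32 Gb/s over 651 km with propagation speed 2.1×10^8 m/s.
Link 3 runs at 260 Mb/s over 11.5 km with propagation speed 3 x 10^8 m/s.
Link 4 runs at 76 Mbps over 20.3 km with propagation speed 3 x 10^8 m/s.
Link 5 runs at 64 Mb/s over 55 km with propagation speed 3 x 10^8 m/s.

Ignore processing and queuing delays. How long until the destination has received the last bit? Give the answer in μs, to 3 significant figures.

L = 1460 × 8 = 11680 bits.
Transmission delays (L/R per hop): 38.9333, 0.365, 44.9231, 153.684, 182.5 μs; sum = 420.406 μs.
Propagation delays (d/s per hop): 0.072, 3100, 38.3333, 67.6667, 183.333 μs; sum = 3389.41 μs.
End-to-end = 3810 μs.

3810 μs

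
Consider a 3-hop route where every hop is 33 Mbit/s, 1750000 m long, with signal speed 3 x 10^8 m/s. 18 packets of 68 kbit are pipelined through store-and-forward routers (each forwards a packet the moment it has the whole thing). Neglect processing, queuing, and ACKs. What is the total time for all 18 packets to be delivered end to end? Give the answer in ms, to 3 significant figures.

Per-hop transmission t_tx = L/R = 68000/33000000 = 2.06061 ms.
Per-hop propagation t_prop = 1750000/300000000 = 5.83333 ms.
Pipeline fill: first packet needs 3·t_tx to clear all hops; remaining 17 packets each add one t_tx.
Total = (3+18-1)·t_tx + 3·t_prop = 20·2.06061 + 3·5.83333 = 58.7 ms.

58.7 ms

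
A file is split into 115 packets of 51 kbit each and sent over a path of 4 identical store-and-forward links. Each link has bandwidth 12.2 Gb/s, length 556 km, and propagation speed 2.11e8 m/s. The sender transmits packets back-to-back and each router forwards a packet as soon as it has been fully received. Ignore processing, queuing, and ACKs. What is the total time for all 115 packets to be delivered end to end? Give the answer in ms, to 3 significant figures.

11.0 ms

Per-hop transmission t_tx = L/R = 51000/12200000000 = 0.00418033 ms.
Per-hop propagation t_prop = 556000/211000000 = 2.63507 ms.
Pipeline fill: first packet needs 4·t_tx to clear all hops; remaining 114 packets each add one t_tx.
Total = (4+115-1)·t_tx + 4·t_prop = 118·0.00418033 + 4·2.63507 = 11.0 ms.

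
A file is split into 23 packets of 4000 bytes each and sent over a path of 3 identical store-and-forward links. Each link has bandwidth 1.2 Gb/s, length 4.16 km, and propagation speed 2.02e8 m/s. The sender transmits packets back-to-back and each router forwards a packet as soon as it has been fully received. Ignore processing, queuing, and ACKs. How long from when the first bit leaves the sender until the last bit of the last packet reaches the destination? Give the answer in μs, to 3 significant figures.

Per-hop transmission t_tx = L/R = 32000/1200000000 = 26.6667 μs.
Per-hop propagation t_prop = 4160/202000000 = 20.5941 μs.
Pipeline fill: first packet needs 3·t_tx to clear all hops; remaining 22 packets each add one t_tx.
Total = (3+23-1)·t_tx + 3·t_prop = 25·26.6667 + 3·20.5941 = 728 μs.

728 μs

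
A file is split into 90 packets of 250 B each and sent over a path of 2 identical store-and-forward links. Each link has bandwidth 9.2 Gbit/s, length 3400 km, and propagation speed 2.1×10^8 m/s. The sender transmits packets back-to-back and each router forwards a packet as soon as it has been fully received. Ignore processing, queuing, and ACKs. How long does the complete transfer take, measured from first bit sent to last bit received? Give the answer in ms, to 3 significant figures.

Per-hop transmission t_tx = L/R = 2000/9200000000 = 0.000217391 ms.
Per-hop propagation t_prop = 3400000/210000000 = 16.1905 ms.
Pipeline fill: first packet needs 2·t_tx to clear all hops; remaining 89 packets each add one t_tx.
Total = (2+90-1)·t_tx + 2·t_prop = 91·0.000217391 + 2·16.1905 = 32.4 ms.

32.4 ms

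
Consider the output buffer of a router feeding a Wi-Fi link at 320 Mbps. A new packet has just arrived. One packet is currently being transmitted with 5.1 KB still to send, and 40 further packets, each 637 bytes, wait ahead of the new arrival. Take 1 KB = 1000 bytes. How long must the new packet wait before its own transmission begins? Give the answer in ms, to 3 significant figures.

Each queued packet: L/R = 5096/320000000 = 0.015925 ms.
40 queued → 0.637 ms.
Plus remaining 40800 bits of current packet: 0.1275 ms.
Queuing delay = 0.765 ms.

0.765 ms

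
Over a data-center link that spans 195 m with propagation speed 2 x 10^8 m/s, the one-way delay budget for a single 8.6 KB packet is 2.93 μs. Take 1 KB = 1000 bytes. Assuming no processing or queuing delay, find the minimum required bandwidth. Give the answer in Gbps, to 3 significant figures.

L = 68800 bits.
Propagation delay = 195 / 200000000 = 0.975 μs.
Transmission budget = 2.93 − 0.975 = 1.955 μs.
R ≥ L / t_tx = 68800 bits / 1.955e-06 s = 35.2 Gbps.

35.2 Gbps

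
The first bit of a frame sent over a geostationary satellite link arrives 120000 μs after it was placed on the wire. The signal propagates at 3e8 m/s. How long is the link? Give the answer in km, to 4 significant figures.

d = s × t_prop = 300000000 × 0.12 = 36000 km.

36000 km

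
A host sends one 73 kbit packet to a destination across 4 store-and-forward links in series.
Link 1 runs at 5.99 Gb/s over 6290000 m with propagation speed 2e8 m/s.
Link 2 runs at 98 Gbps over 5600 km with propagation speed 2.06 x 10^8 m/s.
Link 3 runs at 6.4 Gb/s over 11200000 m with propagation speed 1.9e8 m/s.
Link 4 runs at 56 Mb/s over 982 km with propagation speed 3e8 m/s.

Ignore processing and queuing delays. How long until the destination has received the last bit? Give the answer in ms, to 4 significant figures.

122.2 ms

L = 73000 bits.
Transmission delays (L/R per hop): 0.012187, 0.000744898, 0.0114063, 1.30357 ms; sum = 1.32791 ms.
Propagation delays (d/s per hop): 31.45, 27.1845, 58.9474, 3.27333 ms; sum = 120.855 ms.
End-to-end = 122.2 ms.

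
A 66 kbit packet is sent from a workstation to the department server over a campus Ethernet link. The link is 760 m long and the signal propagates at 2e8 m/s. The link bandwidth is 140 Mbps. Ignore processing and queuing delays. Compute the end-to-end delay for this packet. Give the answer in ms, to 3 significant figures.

0.475 ms

L = 66000 bits.
Transmission delay = L/R = 66000 / 140000000 = 0.471429 ms.
Propagation delay = d/s = 760 m / 200000000 m/s = 0.0038 ms.
Total = 0.475 ms.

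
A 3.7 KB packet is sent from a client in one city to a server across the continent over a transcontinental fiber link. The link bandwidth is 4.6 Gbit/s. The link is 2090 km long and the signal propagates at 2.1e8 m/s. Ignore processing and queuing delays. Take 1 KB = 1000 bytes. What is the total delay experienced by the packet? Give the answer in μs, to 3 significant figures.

L = 29600 bits.
Transmission delay = L/R = 29600 / 4600000000 = 6.43478 μs.
Propagation delay = d/s = 2090000 m / 210000000 m/s = 9952.38 μs.
Total = 9960 μs.

9960 μs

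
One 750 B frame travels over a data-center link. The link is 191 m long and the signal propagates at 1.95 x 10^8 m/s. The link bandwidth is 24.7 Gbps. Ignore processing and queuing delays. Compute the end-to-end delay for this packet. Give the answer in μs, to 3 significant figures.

L = 750 × 8 = 6000 bits.
Transmission delay = L/R = 6000 / 24700000000 = 0.242915 μs.
Propagation delay = d/s = 191 m / 195000000 m/s = 0.979487 μs.
Total = 1.22 μs.

1.22 μs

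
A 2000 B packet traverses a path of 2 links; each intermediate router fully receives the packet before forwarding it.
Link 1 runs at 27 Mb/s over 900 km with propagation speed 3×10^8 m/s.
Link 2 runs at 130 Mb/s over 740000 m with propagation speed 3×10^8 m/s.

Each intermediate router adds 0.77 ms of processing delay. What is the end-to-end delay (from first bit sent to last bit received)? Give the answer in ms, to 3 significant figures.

L = 2000 × 8 = 16000 bits.
Transmission delays (L/R per hop): 0.592593, 0.123077 ms; sum = 0.71567 ms.
Propagation delays (d/s per hop): 3, 2.46667 ms; sum = 5.46667 ms.
Processing at 1 router(s): 1 × 0.77 ms = 0.77 ms.
End-to-end = 6.95 ms.

6.95 ms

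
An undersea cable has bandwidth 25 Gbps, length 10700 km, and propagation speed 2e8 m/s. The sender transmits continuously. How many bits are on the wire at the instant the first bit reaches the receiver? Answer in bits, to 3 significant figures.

1340000000 bits

Propagation delay = 10700000 / 200000000 = 0.0535 s.
BDP = R × t_prop = 25000000000 × 0.0535 = 1337500000 bits.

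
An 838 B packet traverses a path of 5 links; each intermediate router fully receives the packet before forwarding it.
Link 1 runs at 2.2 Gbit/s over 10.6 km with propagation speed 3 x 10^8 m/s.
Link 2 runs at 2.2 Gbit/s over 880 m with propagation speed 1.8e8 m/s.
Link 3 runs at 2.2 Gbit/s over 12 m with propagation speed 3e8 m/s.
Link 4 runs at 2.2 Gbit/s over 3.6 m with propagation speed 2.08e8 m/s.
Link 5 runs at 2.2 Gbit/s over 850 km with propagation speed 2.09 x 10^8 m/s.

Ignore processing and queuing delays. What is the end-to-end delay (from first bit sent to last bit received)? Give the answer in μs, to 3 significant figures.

4120 μs

L = 838 × 8 = 6704 bits.
Transmission delay per hop = L/R = 6704/2200000000 = 3.04727 μs; 5 hops → 15.2364 μs.
Propagation delays (d/s per hop): 35.3333, 4.88889, 0.04, 0.0173077, 4066.99 μs; sum = 4107.27 μs.
End-to-end = 4120 μs.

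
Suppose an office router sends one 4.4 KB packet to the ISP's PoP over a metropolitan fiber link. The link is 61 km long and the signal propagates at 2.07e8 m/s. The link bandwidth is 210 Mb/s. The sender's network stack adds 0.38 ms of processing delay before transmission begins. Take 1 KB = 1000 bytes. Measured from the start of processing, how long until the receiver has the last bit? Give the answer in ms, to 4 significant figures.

L = 35200 bits.
Transmission delay = L/R = 35200 / 210000000 = 0.167619 ms.
Propagation delay = d/s = 61000 m / 2.07e+08 m/s = 0.294686 ms.
Plus processing delay 0.38 ms = 0.38 ms.
Total = 0.8423 ms.

0.8423 ms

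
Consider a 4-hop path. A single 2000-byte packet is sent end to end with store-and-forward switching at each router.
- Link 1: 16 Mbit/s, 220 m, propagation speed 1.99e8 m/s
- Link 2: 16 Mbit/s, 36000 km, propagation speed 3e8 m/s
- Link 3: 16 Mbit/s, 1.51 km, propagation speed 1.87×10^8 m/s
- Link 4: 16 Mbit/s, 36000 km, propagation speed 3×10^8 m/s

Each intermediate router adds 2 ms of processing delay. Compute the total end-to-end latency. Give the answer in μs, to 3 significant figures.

L = 2000 × 8 = 16000 bits.
Transmission delay per hop = L/R = 16000/16000000 = 1000 μs; 4 hops → 4000 μs.
Propagation delays (d/s per hop): 1.10553, 120000, 8.07487, 120000 μs; sum = 240009 μs.
Processing at 3 router(s): 3 × 2 ms = 6000 μs.
End-to-end = 250000 μs.

250000 μs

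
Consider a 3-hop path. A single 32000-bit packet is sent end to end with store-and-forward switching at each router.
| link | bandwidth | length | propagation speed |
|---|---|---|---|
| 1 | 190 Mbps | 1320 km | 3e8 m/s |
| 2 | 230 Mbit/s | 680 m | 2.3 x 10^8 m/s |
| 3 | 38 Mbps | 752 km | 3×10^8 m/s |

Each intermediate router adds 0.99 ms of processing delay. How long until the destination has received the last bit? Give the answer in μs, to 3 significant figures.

Transmission delays (L/R per hop): 168.421, 139.13, 842.105 μs; sum = 1149.66 μs.
Propagation delays (d/s per hop): 4400, 2.95652, 2506.67 μs; sum = 6909.62 μs.
Processing at 2 router(s): 2 × 0.99 ms = 1980 μs.
End-to-end = 10000 μs.

10000 μs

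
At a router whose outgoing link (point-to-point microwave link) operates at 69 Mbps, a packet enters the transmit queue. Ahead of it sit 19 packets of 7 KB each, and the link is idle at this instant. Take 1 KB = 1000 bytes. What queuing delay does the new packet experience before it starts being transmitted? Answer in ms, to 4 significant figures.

15.42 ms

Each queued packet: L/R = 56000/69000000 = 0.811594 ms.
19 queued → 15.4203 ms.
Queuing delay = 15.42 ms.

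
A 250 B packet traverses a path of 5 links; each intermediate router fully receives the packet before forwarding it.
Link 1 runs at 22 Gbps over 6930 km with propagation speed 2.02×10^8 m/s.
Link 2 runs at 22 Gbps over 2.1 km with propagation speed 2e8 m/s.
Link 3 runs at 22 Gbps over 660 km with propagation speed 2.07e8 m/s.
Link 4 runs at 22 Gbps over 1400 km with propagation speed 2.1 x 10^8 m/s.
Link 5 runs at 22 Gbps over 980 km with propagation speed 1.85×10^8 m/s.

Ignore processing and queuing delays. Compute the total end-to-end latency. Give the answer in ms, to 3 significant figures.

49.5 ms

L = 250 × 8 = 2000 bits.
Transmission delay per hop = L/R = 2000/22000000000 = 9.09091e-05 ms; 5 hops → 0.000454545 ms.
Propagation delays (d/s per hop): 34.3069, 0.0105, 3.18841, 6.66667, 5.2973 ms; sum = 49.4698 ms.
End-to-end = 49.5 ms.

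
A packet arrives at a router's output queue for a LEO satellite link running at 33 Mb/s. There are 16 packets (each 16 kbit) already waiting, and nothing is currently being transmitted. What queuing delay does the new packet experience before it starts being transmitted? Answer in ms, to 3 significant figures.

Each queued packet: L/R = 16000/33000000 = 0.484848 ms.
16 queued → 7.75758 ms.
Queuing delay = 7.76 ms.

7.76 ms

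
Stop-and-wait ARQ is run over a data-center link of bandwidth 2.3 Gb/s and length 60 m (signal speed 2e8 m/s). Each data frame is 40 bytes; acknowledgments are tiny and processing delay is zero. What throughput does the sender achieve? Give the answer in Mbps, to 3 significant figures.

t_tx = L/R = 320/2300000000 = 1.3913e-07 s.
t_prop = 60/200000000 = 3e-07 s; RTT = 6e-07 s.
Cycle = t_tx + RTT = 7.3913e-07 s.
Throughput = L / cycle = 320 / 7.3913e-07 = 433 Mbps.

433 Mbps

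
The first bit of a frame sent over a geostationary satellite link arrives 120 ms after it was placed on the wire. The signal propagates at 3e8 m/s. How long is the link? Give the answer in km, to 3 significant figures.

36000 km

d = s × t_prop = 300000000 × 0.12 = 36000 km.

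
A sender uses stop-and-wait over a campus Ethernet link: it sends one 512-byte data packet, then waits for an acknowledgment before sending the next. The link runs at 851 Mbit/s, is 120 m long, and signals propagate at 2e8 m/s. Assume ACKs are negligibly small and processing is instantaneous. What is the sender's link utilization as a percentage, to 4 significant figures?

80.04 %

t_tx = L/R = 4096/851000000 = 4.81316e-06 s.
t_prop = 120/200000000 = 6e-07 s; RTT = 1.2e-06 s.
Cycle = t_tx + RTT = 6.01316e-06 s.
Utilization = t_tx / cycle = 4.81316e-06/6.01316e-06 = 80.04 %.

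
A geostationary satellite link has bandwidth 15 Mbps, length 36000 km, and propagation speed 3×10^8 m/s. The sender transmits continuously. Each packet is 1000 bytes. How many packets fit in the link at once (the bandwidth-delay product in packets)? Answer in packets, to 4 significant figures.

225.0 packets

Propagation delay = 36000000 / 300000000 = 0.12 s.
BDP = R × t_prop = 15000000 × 0.12 = 1800000 bits.
In packets of 8000 bits: 225.0 packets.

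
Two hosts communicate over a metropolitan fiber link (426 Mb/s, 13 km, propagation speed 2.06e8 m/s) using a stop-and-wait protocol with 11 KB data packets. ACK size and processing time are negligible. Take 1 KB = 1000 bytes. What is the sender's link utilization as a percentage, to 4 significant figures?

62.07 %

t_tx = L/R = 88000/426000000 = 0.000206573 s.
t_prop = 13000/206000000 = 6.31068e-05 s; RTT = 0.000126214 s.
Cycle = t_tx + RTT = 0.000332786 s.
Utilization = t_tx / cycle = 0.000206573/0.000332786 = 62.07 %.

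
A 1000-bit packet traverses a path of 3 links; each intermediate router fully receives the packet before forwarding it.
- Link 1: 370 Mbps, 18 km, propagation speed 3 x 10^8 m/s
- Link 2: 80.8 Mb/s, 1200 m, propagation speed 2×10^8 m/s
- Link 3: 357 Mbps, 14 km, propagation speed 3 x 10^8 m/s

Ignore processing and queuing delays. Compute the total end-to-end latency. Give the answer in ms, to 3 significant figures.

0.131 ms

Transmission delays (L/R per hop): 0.0027027, 0.0123762, 0.00280112 ms; sum = 0.0178801 ms.
Propagation delays (d/s per hop): 0.06, 0.006, 0.0466667 ms; sum = 0.112667 ms.
End-to-end = 0.131 ms.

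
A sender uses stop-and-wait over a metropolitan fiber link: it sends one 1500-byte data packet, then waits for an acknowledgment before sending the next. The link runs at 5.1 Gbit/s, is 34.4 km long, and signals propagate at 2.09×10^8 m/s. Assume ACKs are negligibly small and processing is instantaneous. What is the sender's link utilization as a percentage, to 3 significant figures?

0.710 %

t_tx = L/R = 12000/5100000000 = 2.35294e-06 s.
t_prop = 34400/209000000 = 0.000164593 s; RTT = 0.000329187 s.
Cycle = t_tx + RTT = 0.00033154 s.
Utilization = t_tx / cycle = 2.35294e-06/0.00033154 = 0.710 %.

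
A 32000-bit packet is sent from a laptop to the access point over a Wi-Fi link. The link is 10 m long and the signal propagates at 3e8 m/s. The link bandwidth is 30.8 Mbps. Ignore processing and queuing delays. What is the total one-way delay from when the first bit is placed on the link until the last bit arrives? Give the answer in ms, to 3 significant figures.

Transmission delay = L/R = 32000 / 30800000 = 1.03896 ms.
Propagation delay = d/s = 10 m / 300000000 m/s = 3.33333e-05 ms.
Total = 1.04 ms.

1.04 ms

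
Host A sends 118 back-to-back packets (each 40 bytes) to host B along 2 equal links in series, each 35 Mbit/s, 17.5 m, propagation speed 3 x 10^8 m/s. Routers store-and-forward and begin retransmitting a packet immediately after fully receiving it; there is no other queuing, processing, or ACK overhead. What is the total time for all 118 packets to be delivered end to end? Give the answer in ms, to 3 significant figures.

Per-hop transmission t_tx = L/R = 320/35000000 = 0.00914286 ms.
Per-hop propagation t_prop = 17.5/300000000 = 5.83333e-05 ms.
Pipeline fill: first packet needs 2·t_tx to clear all hops; remaining 117 packets each add one t_tx.
Total = (2+118-1)·t_tx + 2·t_prop = 119·0.00914286 + 2·5.83333e-05 = 1.09 ms.

1.09 ms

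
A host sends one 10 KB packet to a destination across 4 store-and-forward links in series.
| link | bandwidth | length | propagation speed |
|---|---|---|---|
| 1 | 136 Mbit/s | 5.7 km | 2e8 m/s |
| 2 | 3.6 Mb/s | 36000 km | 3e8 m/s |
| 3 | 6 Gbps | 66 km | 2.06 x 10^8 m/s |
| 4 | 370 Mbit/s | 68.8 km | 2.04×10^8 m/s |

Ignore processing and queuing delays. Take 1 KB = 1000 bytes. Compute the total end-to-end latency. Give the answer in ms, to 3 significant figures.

144 ms

L = 80000 bits.
Transmission delays (L/R per hop): 0.588235, 22.2222, 0.0133333, 0.216216 ms; sum = 23.04 ms.
Propagation delays (d/s per hop): 0.0285, 120, 0.320388, 0.337255 ms; sum = 120.686 ms.
End-to-end = 144 ms.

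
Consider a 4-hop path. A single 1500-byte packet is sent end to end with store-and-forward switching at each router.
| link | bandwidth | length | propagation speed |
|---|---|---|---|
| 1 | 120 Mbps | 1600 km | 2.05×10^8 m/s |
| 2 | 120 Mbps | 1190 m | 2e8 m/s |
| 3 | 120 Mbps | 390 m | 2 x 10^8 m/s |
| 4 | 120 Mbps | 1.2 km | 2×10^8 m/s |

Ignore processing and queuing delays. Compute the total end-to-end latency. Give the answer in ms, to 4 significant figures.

8.219 ms

L = 1500 × 8 = 12000 bits.
Transmission delay per hop = L/R = 12000/120000000 = 0.1 ms; 4 hops → 0.4 ms.
Propagation delays (d/s per hop): 7.80488, 0.00595, 0.00195, 0.006 ms; sum = 7.81878 ms.
End-to-end = 8.219 ms.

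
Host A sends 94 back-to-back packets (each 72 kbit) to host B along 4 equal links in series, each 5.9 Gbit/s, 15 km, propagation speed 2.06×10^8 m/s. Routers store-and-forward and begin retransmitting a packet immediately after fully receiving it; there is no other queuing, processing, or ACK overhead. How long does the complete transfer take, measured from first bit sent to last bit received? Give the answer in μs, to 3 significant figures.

1470 μs

Per-hop transmission t_tx = L/R = 72000/5900000000 = 12.2034 μs.
Per-hop propagation t_prop = 15000/206000000 = 72.8155 μs.
Pipeline fill: first packet needs 4·t_tx to clear all hops; remaining 93 packets each add one t_tx.
Total = (4+94-1)·t_tx + 4·t_prop = 97·12.2034 + 4·72.8155 = 1470 μs.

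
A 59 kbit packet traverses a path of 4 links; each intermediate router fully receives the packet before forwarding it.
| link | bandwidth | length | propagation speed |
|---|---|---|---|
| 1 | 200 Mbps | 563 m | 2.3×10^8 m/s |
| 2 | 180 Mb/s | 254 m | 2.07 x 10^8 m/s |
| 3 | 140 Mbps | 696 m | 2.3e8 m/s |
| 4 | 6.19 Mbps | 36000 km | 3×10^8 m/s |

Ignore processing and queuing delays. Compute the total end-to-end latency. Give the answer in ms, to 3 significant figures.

L = 59000 bits.
Transmission delays (L/R per hop): 0.295, 0.327778, 0.421429, 9.5315 ms; sum = 10.5757 ms.
Propagation delays (d/s per hop): 0.00244783, 0.00122705, 0.00302609, 120 ms; sum = 120.007 ms.
End-to-end = 131 ms.

131 ms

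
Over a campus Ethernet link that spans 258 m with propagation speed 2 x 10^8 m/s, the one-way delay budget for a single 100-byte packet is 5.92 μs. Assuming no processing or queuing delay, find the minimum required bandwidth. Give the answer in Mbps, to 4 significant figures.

L = 800 bits.
Propagation delay = 258 / 200000000 = 1.29 μs.
Transmission budget = 5.92 − 1.29 = 4.63 μs.
R ≥ L / t_tx = 800 bits / 4.63e-06 s = 172.8 Mbps.

172.8 Mbps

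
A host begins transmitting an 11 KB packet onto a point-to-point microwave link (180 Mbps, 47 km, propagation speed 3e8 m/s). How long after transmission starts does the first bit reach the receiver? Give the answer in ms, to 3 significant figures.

0.157 ms

First bit experiences only propagation delay: d/s = 47000/300000000 = 0.157 ms.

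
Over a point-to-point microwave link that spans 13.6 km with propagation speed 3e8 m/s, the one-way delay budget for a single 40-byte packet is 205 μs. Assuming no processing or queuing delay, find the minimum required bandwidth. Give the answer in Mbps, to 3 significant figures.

L = 320 bits.
Propagation delay = 13600 / 300000000 = 45.3333 μs.
Transmission budget = 205 − 45.3333 = 159.667 μs.
R ≥ L / t_tx = 320 bits / 0.000159667 s = 2.00 Mbps.

2.00 Mbps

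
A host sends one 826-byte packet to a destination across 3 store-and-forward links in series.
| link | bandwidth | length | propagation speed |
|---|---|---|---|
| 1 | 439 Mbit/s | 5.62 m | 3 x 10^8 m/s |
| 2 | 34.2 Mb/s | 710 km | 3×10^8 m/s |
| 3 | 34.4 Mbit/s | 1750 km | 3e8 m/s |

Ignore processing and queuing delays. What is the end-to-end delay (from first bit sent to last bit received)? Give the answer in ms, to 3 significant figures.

8.60 ms

L = 826 × 8 = 6608 bits.
Transmission delays (L/R per hop): 0.0150524, 0.193216, 0.192093 ms; sum = 0.400362 ms.
Propagation delays (d/s per hop): 1.87333e-05, 2.36667, 5.83333 ms; sum = 8.20002 ms.
End-to-end = 8.60 ms.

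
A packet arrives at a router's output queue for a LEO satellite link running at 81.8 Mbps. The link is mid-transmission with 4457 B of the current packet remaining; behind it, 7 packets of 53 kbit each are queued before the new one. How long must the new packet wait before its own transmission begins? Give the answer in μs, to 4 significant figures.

4971 μs

Each queued packet: L/R = 53000/81800000 = 647.922 μs.
7 queued → 4535.45 μs.
Plus remaining 35656 bits of current packet: 435.892 μs.
Queuing delay = 4971 μs.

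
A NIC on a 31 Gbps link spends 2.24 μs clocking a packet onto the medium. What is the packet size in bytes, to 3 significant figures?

8680 bytes

L = R × t_tx = 31000000000 b/s × 2.24e-06 s = 69440 bits.
In bytes: 69440 / 8 = 8680 bytes.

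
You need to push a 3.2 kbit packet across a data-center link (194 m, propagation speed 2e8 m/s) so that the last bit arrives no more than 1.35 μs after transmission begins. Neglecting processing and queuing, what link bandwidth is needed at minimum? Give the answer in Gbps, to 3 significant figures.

8.42 Gbps

Propagation delay = 194 / 200000000 = 0.97 μs.
Transmission budget = 1.35 − 0.97 = 0.38 μs.
R ≥ L / t_tx = 3200 bits / 3.8e-07 s = 8.42 Gbps.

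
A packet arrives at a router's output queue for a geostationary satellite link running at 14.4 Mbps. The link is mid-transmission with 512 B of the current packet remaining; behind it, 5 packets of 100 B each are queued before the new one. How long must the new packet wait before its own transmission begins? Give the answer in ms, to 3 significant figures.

Each queued packet: L/R = 800/14400000 = 0.0555556 ms.
5 queued → 0.277778 ms.
Plus remaining 4096 bits of current packet: 0.284444 ms.
Queuing delay = 0.562 ms.

0.562 ms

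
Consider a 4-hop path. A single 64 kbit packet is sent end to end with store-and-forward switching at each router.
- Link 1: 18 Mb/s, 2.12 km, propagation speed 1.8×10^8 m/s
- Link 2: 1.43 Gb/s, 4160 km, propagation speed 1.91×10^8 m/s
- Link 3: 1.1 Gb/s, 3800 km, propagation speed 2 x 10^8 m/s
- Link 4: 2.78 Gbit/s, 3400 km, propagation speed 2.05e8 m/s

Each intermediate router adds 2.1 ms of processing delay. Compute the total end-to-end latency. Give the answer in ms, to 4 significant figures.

67.36 ms

L = 64000 bits.
Transmission delays (L/R per hop): 3.55556, 0.0447552, 0.0581818, 0.0230216 ms; sum = 3.68151 ms.
Propagation delays (d/s per hop): 0.0117778, 21.7801, 19, 16.5854 ms; sum = 57.3772 ms.
Processing at 3 router(s): 3 × 2.1 ms = 6.3 ms.
End-to-end = 67.36 ms.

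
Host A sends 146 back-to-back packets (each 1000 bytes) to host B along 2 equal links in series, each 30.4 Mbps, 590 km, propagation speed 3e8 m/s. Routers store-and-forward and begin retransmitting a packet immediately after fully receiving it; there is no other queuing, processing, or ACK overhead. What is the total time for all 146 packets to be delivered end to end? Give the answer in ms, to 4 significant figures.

Per-hop transmission t_tx = L/R = 8000/30400000 = 0.263158 ms.
Per-hop propagation t_prop = 590000/300000000 = 1.96667 ms.
Pipeline fill: first packet needs 2·t_tx to clear all hops; remaining 145 packets each add one t_tx.
Total = (2+146-1)·t_tx + 2·t_prop = 147·0.263158 + 2·1.96667 = 42.62 ms.

42.62 ms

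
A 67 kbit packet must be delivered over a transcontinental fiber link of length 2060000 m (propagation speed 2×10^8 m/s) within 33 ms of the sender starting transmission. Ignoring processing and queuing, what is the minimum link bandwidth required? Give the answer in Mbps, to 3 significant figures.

2.95 Mbps

Propagation delay = 2060000 / 200000000 = 10.3 ms.
Transmission budget = 33 − 10.3 = 22.7 ms.
R ≥ L / t_tx = 67000 bits / 0.0227 s = 2.95 Mbps.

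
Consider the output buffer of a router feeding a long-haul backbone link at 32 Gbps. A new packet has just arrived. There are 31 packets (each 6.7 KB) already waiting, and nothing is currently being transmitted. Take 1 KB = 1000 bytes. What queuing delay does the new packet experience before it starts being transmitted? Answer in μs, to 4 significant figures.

51.93 μs

Each queued packet: L/R = 53600/32000000000 = 1.675 μs.
31 queued → 51.925 μs.
Queuing delay = 51.93 μs.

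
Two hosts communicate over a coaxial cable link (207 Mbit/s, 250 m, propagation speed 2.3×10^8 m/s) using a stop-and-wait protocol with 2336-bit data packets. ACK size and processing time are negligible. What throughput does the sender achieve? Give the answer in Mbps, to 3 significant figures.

t_tx = L/R = 2336/207000000 = 1.1285e-05 s.
t_prop = 250/2.3e+08 = 1.08696e-06 s; RTT = 2.17391e-06 s.
Cycle = t_tx + RTT = 1.34589e-05 s.
Throughput = L / cycle = 2336 / 1.34589e-05 = 174 Mbps.

174 Mbps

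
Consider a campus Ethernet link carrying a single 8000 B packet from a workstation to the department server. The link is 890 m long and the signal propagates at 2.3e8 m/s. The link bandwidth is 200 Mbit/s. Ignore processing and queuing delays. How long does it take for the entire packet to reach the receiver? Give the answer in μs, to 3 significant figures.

L = 8000 × 8 = 64000 bits.
Transmission delay = L/R = 64000 / 200000000 = 320 μs.
Propagation delay = d/s = 890 m / 2.3e+08 m/s = 3.86957 μs.
Total = 324 μs.

324 μs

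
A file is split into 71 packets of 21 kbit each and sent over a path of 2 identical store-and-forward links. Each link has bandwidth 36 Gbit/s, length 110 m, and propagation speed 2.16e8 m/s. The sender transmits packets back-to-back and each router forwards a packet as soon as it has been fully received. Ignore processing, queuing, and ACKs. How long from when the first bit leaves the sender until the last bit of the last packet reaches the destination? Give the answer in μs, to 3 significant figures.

Per-hop transmission t_tx = L/R = 21000/36000000000 = 0.583333 μs.
Per-hop propagation t_prop = 110/216000000 = 0.509259 μs.
Pipeline fill: first packet needs 2·t_tx to clear all hops; remaining 70 packets each add one t_tx.
Total = (2+71-1)·t_tx + 2·t_prop = 72·0.583333 + 2·0.509259 = 43.0 μs.

43.0 μs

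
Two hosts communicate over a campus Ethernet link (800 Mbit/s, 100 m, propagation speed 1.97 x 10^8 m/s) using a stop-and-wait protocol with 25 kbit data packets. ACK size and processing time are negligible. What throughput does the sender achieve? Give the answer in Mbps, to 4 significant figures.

774.8 Mbps

t_tx = L/R = 25000/800000000 = 3.125e-05 s.
t_prop = 100/197000000 = 5.07614e-07 s; RTT = 1.01523e-06 s.
Cycle = t_tx + RTT = 3.22652e-05 s.
Throughput = L / cycle = 25000 / 3.22652e-05 = 774.8 Mbps.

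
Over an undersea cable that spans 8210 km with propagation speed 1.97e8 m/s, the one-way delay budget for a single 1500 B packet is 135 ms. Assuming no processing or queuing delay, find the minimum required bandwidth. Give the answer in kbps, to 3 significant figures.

129 kbps

L = 12000 bits.
Propagation delay = 8210000 / 197000000 = 41.6751 ms.
Transmission budget = 135 − 41.6751 = 93.3249 ms.
R ≥ L / t_tx = 12000 bits / 0.0933249 s = 129 kbps.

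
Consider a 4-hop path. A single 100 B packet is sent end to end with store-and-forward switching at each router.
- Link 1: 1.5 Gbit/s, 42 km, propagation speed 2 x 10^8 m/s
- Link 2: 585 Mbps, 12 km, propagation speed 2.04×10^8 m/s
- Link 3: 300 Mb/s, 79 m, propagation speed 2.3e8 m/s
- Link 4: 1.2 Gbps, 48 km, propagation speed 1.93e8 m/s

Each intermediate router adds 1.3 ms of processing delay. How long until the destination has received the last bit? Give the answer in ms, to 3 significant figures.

4.42 ms

L = 100 × 8 = 800 bits.
Transmission delays (L/R per hop): 0.000533333, 0.00136752, 0.00266667, 0.000666667 ms; sum = 0.00523419 ms.
Propagation delays (d/s per hop): 0.21, 0.0588235, 0.000343478, 0.248705 ms; sum = 0.517872 ms.
Processing at 3 router(s): 3 × 1.3 ms = 3.9 ms.
End-to-end = 4.42 ms.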